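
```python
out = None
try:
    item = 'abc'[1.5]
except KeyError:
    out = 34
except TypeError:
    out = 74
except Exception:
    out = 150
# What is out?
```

Step-by-step execution trace:
1. `item = 'abc'[1.5]` raises TypeError.
2. `except KeyError` does not match TypeError; skipped.
3. `except TypeError` matches → out = 74.
4. Remaining except clauses are skipped.
Result: 74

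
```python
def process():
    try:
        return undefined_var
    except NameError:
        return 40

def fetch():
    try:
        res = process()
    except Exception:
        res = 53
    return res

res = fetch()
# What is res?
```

Step-by-step execution trace:
1. `fetch()` calls `process()`.
2. In process: `undefined_var` raises NameError; `except NameError` catches it → returns 40.
3. In fetch: `res = process()` → res = 40. No exception reaches fetch.
4. `except Exception` is skipped; fetch returns 40.
5. res = 40.
Result: 40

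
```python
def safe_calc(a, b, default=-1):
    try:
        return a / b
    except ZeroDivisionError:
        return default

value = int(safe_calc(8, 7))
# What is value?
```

Step-by-step execution trace:
1. `safe_calc(8, 7)` enters try: `return 8 / 7` → returns 1.1428571428571428. No exception raised.
2. `except ZeroDivisionError` is skipped.
3. `int(1.1428571428571428)` → 1 → value = 1.
Result: 1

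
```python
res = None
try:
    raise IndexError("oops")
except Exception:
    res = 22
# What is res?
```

Step-by-step execution trace:
1. `raise IndexError(...)` raises IndexError.
2. `except Exception` matches (IndexError is a subclass of Exception) → res = 22.
Result: 22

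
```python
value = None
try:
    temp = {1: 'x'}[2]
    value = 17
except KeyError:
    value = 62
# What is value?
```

Step-by-step execution trace:
1. `temp = {1: 'x'}[2]` raises KeyError.
2. `value = 17` is not reached.
3. `except KeyError` matches → value = 62.
Result: 62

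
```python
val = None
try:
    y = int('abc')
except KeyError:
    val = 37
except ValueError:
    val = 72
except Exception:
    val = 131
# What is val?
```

Step-by-step execution trace:
1. `y = int('abc')` raises ValueError.
2. `except KeyError` does not match ValueError; skipped.
3. `except ValueError` matches → val = 72.
4. Remaining except clauses are skipped.
Result: 72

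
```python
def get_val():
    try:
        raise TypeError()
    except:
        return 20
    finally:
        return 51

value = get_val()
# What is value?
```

Step-by-step execution trace:
1. `get_val()` enters try: `raise TypeError()` raises TypeError.
2. bare `except` matches → `return 20` sets pending return value 20.
3. Before returning, `finally: return 51` runs and overrides the pending return.
4. get_val() returns 51 → value = 51.
Result: 51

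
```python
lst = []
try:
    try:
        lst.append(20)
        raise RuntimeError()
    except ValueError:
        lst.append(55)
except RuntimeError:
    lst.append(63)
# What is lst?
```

Step-by-step execution trace:
1. Inner try: `lst.append(20)` → lst = [20].
2. `raise RuntimeError()` raises RuntimeError.
3. Inner `except ValueError` does not match RuntimeError; exception propagates to outer try.
4. Outer `except RuntimeError` matches → `lst.append(63)` → lst = [20, 63].
Result: [20, 63]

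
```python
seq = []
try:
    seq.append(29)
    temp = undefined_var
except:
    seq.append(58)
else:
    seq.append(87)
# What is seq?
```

Step-by-step execution trace:
1. try: `seq.append(29)` → seq = [29].
2. `temp = undefined_var` raises NameError.
3. bare `except` matches → `seq.append(58)` → seq = [29, 58].
4. `else` is skipped (an exception was raised).
Result: [29, 58]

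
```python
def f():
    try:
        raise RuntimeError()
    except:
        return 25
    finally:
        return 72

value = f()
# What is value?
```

Step-by-step execution trace:
1. `f()` enters try: `raise RuntimeError()` raises RuntimeError.
2. bare `except` matches → `return 25` sets pending return value 25.
3. Before returning, `finally: return 72` runs and overrides the pending return.
4. f() returns 72 → value = 72.
Result: 72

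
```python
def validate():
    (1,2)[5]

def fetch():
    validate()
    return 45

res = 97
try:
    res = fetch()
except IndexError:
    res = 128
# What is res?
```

Step-by-step execution trace:
1. res starts at 97.
2. try: `fetch()` calls `validate()`.
3. `validate()` evaluates `(1,2)[5]`, which raises IndexError; it propagates through fetch (uncaught).
4. `return 45` in fetch is not reached; the assignment to res does not complete.
5. `except IndexError` matches → res = 128.
Result: 128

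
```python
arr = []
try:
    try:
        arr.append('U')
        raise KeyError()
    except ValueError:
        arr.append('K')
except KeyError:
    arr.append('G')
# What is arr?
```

Step-by-step execution trace:
1. Inner try: `arr.append('U')` → arr = ['U'].
2. `raise KeyError()` raises KeyError.
3. Inner `except ValueError` does not match KeyError; exception propagates to outer try.
4. Outer `except KeyError` matches → `arr.append('G')` → arr = ['U', 'G'].
Result: ['U', 'G']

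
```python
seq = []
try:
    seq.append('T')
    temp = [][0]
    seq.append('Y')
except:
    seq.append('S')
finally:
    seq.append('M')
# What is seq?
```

Step-by-step execution trace:
1. try: `seq.append('T')` → seq = ['T'].
2. `temp = [][0]` raises IndexError; `seq.append('Y')` is not reached.
3. bare `except` matches → `seq.append('S')` → seq = ['T', 'S'].
4. finally always runs: `seq.append('M')` → seq = ['T', 'S', 'M'].
Result: ['T', 'S', 'M']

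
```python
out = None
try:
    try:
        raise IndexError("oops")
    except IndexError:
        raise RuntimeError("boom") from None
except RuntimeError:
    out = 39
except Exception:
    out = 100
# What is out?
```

Step-by-step execution trace:
1. Inner try raises IndexError; inner `except IndexError` catches it.
2. `raise RuntimeError(...) from None` raises RuntimeError (from None suppresses __context__, but the active exception is still RuntimeError).
3. Outer `except RuntimeError` matches → out = 39.
4. `except Exception` is not reached.
Result: 39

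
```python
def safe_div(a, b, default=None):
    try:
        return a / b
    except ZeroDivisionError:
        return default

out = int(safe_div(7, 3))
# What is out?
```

Step-by-step execution trace:
1. `safe_div(7, 3)` enters try: `return 7 / 3` → returns 2.3333333333333335. No exception raised.
2. `except ZeroDivisionError` is skipped.
3. `int(2.3333333333333335)` → 2 → out = 2.
Result: 2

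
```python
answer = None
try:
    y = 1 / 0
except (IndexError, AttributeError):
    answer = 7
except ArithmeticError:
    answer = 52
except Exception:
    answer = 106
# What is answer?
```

Step-by-step execution trace:
1. `y = 1 / 0` raises ZeroDivisionError.
2. `except (IndexError, AttributeError)` does not match ZeroDivisionError; skipped.
3. `except ArithmeticError` matches (ZeroDivisionError is a subclass of ArithmeticError) → answer = 52.
4. `except Exception` is not reached.
Result: 52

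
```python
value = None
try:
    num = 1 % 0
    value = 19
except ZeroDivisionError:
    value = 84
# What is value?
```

Step-by-step execution trace:
1. `num = 1 % 0` raises ZeroDivisionError.
2. `value = 19` is not reached.
3. `except ZeroDivisionError` matches → value = 84.
Result: 84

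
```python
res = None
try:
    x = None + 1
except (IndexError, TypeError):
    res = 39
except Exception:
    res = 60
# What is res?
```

Step-by-step execution trace:
1. `x = None + 1` raises TypeError.
2. `except (IndexError, TypeError)` matches (TypeError is in the tuple) → res = 39.
3. `except Exception` is not reached.
Result: 39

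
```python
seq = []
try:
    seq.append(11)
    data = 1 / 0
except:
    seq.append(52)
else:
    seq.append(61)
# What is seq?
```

Step-by-step execution trace:
1. try: `seq.append(11)` → seq = [11].
2. `data = 1 / 0` raises ZeroDivisionError.
3. bare `except` matches → `seq.append(52)` → seq = [11, 52].
4. `else` is skipped (an exception was raised).
Result: [11, 52]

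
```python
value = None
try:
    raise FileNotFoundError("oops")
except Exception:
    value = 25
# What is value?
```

Step-by-step execution trace:
1. `raise FileNotFoundError(...)` raises FileNotFoundError.
2. `except Exception` matches (FileNotFoundError is a subclass of Exception) → value = 25.
Result: 25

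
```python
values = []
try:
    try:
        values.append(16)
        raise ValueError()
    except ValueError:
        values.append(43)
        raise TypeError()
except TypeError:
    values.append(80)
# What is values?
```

Step-by-step execution trace:
1. Inner try: `values.append(16)` → values = [16].
2. `raise ValueError()` raises ValueError.
3. Inner `except ValueError` matches → `values.append(43)` → values = [16, 43].
4. `raise TypeError()` raises TypeError; propagates to outer try.
5. Outer `except TypeError` matches → `values.append(80)` → values = [16, 43, 80].
Result: [16, 43, 80]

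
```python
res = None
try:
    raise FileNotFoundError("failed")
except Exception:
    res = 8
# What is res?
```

Step-by-step execution trace:
1. `raise FileNotFoundError(...)` raises FileNotFoundError.
2. `except Exception` matches (FileNotFoundError is a subclass of Exception) → res = 8.
Result: 8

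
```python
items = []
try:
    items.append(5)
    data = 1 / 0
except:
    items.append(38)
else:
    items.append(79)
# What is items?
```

Step-by-step execution trace:
1. try: `items.append(5)` → items = [5].
2. `data = 1 / 0` raises ZeroDivisionError.
3. bare `except` matches → `items.append(38)` → items = [5, 38].
4. `else` is skipped (an exception was raised).
Result: [5, 38]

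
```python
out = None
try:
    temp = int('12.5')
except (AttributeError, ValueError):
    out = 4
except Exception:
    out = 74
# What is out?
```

Step-by-step execution trace:
1. `temp = int('12.5')` raises ValueError.
2. `except (AttributeError, ValueError)` matches (ValueError is in the tuple) → out = 4.
3. `except Exception` is not reached.
Result: 4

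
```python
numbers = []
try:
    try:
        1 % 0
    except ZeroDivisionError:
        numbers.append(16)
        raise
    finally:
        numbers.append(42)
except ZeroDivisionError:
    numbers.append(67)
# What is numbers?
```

Step-by-step execution trace:
1. Inner try: `1 % 0` raises ZeroDivisionError.
2. Inner `except ZeroDivisionError` matches → `numbers.append(16)` → numbers = [16].
3. bare `raise` re-raises ZeroDivisionError.
4. Inner `finally` runs during unwinding: `numbers.append(42)` → numbers = [16, 42].
5. Outer `except ZeroDivisionError` matches → `numbers.append(67)` → numbers = [16, 42, 67].
Result: [16, 42, 67]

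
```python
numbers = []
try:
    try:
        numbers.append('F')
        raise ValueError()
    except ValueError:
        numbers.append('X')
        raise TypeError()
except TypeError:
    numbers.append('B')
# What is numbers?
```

Step-by-step execution trace:
1. Inner try: `numbers.append('F')` → numbers = ['F'].
2. `raise ValueError()` raises ValueError.
3. Inner `except ValueError` matches → `numbers.append('X')` → numbers = ['F', 'X'].
4. `raise TypeError()` raises TypeError; propagates to outer try.
5. Outer `except TypeError` matches → `numbers.append('B')` → numbers = ['F', 'X', 'B'].
Result: ['F', 'X', 'B']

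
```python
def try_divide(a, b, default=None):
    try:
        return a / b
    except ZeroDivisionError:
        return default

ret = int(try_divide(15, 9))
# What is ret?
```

Step-by-step execution trace:
1. `try_divide(15, 9)` enters try: `return 15 / 9` → returns 1.6666666666666667. No exception raised.
2. `except ZeroDivisionError` is skipped.
3. `int(1.6666666666666667)` → 1 → ret = 1.
Result: 1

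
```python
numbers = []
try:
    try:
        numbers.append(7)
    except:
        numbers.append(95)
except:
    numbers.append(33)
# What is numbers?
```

Step-by-step execution trace:
1. Inner try: `numbers.append(7)` → numbers = [7]. No exception raised.
2. Inner `except` is skipped.
3. Inner try completes normally; outer `except` is skipped.
Result: [7]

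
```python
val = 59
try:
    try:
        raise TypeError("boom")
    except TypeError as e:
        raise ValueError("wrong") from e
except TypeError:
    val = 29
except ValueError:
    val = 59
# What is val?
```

Step-by-step execution trace:
1. Inner try raises TypeError; inner `except TypeError as e` catches it.
2. `raise ValueError(...) from e` raises ValueError (TypeError is attached as __cause__, but only ValueError is active).
3. Outer `except TypeError` does not match ValueError; skipped.
4. Outer `except ValueError` matches → val = 59.
Result: 59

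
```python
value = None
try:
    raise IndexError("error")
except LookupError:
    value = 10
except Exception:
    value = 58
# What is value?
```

Step-by-step execution trace:
1. `raise IndexError(...)` raises IndexError.
2. `except LookupError` matches (IndexError is a subclass of LookupError) → value = 10.
3. `except Exception` is not reached.
Result: 10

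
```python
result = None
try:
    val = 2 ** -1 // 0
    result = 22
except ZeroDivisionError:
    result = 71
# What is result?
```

Step-by-step execution trace:
1. `val = 2 ** -1 // 0` raises ZeroDivisionError.
2. `result = 22` is not reached.
3. `except ZeroDivisionError` matches → result = 71.
Result: 71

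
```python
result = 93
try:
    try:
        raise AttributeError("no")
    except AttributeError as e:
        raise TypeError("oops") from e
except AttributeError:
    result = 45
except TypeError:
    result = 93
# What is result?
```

Step-by-step execution trace:
1. Inner try raises AttributeError; inner `except AttributeError as e` catches it.
2. `raise TypeError(...) from e` raises TypeError (AttributeError is attached as __cause__, but only TypeError is active).
3. Outer `except AttributeError` does not match TypeError; skipped.
4. Outer `except TypeError` matches → result = 93.
Result: 93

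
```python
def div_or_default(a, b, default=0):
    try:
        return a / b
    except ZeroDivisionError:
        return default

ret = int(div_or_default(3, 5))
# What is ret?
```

Step-by-step execution trace:
1. `div_or_default(3, 5)` enters try: `return 3 / 5` → returns 0.6. No exception raised.
2. `except ZeroDivisionError` is skipped.
3. `int(0.6)` → 0 → ret = 0.
Result: 0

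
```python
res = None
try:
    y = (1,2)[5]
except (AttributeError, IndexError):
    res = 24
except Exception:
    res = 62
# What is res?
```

Step-by-step execution trace:
1. `y = (1,2)[5]` raises IndexError.
2. `except (AttributeError, IndexError)` matches (IndexError is in the tuple) → res = 24.
3. `except Exception` is not reached.
Result: 24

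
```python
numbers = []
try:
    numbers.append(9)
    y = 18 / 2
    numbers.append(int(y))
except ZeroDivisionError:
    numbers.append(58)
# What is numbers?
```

Step-by-step execution trace:
1. try: `numbers.append(9)` → numbers = [9].
2. `y = 18 / 2` → y = 9.0. No exception raised.
3. `numbers.append(int(y))` → numbers = [9, 9].
4. `except ZeroDivisionError` is skipped (no exception was raised).
Result: [9, 9]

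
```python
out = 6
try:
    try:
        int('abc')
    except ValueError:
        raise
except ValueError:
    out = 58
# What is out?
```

Step-by-step execution trace:
1. Inner try: `int('abc')` raises ValueError.
2. Inner `except ValueError` matches; bare `raise` re-raises the same ValueError.
3. Outer `except ValueError` matches → out = 58.
Result: 58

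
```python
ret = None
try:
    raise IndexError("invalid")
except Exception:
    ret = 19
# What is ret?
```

Step-by-step execution trace:
1. `raise IndexError(...)` raises IndexError.
2. `except Exception` matches (IndexError is a subclass of Exception) → ret = 19.
Result: 19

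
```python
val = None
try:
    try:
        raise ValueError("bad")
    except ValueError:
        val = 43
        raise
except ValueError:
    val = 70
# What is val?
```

Step-by-step execution trace:
1. Inner try: `raise ValueError("bad")` raises ValueError.
2. Inner `except ValueError` matches → val = 43.
3. bare `raise` re-raises the same ValueError.
4. Outer `except ValueError` matches → val = 70.
Result: 70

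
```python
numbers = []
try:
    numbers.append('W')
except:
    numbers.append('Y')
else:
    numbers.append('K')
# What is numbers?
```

Step-by-step execution trace:
1. try: `numbers.append('W')` → numbers = ['W']. No exception raised.
2. `except` is skipped.
3. `else` runs (try completed without exception): `numbers.append('K')` → numbers = ['W', 'K'].
Result: ['W', 'K']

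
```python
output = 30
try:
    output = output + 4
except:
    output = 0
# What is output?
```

Step-by-step execution trace:
1. output starts at 30.
2. try: `output = output + 4` → output = 34. No exception raised.
3. `except` is skipped.
Result: 34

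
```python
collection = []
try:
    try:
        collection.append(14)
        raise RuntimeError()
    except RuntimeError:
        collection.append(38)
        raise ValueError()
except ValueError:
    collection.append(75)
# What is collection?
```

Step-by-step execution trace:
1. Inner try: `collection.append(14)` → collection = [14].
2. `raise RuntimeError()` raises RuntimeError.
3. Inner `except RuntimeError` matches → `collection.append(38)` → collection = [14, 38].
4. `raise ValueError()` raises ValueError; propagates to outer try.
5. Outer `except ValueError` matches → `collection.append(75)` → collection = [14, 38, 75].
Result: [14, 38, 75]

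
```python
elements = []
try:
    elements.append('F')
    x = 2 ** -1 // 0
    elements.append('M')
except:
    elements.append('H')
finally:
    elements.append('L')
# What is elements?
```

Step-by-step execution trace:
1. try: `elements.append('F')` → elements = ['F'].
2. `x = 2 ** -1 // 0` raises ZeroDivisionError; `elements.append('M')` is not reached.
3. bare `except` matches → `elements.append('H')` → elements = ['F', 'H'].
4. finally always runs: `elements.append('L')` → elements = ['F', 'H', 'L'].
Result: ['F', 'H', 'L']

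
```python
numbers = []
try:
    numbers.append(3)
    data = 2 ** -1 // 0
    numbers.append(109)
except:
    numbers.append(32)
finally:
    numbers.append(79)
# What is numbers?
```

Step-by-step execution trace:
1. try: `numbers.append(3)` → numbers = [3].
2. `data = 2 ** -1 // 0` raises ZeroDivisionError; `numbers.append(109)` is not reached.
3. bare `except` matches → `numbers.append(32)` → numbers = [3, 32].
4. finally always runs: `numbers.append(79)` → numbers = [3, 32, 79].
Result: [3, 32, 79]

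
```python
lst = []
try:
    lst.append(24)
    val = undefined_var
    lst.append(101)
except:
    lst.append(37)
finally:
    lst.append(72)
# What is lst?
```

Step-by-step execution trace:
1. try: `lst.append(24)` → lst = [24].
2. `val = undefined_var` raises NameError; `lst.append(101)` is not reached.
3. bare `except` matches → `lst.append(37)` → lst = [24, 37].
4. finally always runs: `lst.append(72)` → lst = [24, 37, 72].
Result: [24, 37, 72]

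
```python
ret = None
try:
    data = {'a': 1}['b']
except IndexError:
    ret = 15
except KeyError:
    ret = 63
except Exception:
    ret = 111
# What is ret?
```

Step-by-step execution trace:
1. `data = {'a': 1}['b']` raises KeyError.
2. `except IndexError` does not match KeyError; skipped.
3. `except KeyError` matches → ret = 63.
4. Remaining except clauses are skipped.
Result: 63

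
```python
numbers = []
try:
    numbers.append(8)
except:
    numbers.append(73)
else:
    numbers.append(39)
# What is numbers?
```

Step-by-step execution trace:
1. try: `numbers.append(8)` → numbers = [8]. No exception raised.
2. `except` is skipped.
3. `else` runs (try completed without exception): `numbers.append(39)` → numbers = [8, 39].
Result: [8, 39]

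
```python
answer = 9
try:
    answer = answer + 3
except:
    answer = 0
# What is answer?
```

Step-by-step execution trace:
1. answer starts at 9.
2. try: `answer = answer + 3` → answer = 12. No exception raised.
3. `except` is skipped.
Result: 12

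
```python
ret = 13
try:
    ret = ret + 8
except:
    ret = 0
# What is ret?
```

Step-by-step execution trace:
1. ret starts at 13.
2. try: `ret = ret + 8` → ret = 21. No exception raised.
3. `except` is skipped.
Result: 21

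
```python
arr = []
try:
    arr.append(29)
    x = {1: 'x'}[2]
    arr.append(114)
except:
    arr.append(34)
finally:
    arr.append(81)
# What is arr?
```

Step-by-step execution trace:
1. try: `arr.append(29)` → arr = [29].
2. `x = {1: 'x'}[2]` raises KeyError; `arr.append(114)` is not reached.
3. bare `except` matches → `arr.append(34)` → arr = [29, 34].
4. finally always runs: `arr.append(81)` → arr = [29, 34, 81].
Result: [29, 34, 81]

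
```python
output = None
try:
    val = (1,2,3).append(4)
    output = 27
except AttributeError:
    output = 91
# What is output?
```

Step-by-step execution trace:
1. `val = (1,2,3).append(4)` raises AttributeError.
2. `output = 27` is not reached.
3. `except AttributeError` matches → output = 91.
Result: 91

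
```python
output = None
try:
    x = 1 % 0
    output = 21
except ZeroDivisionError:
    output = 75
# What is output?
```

Step-by-step execution trace:
1. `x = 1 % 0` raises ZeroDivisionError.
2. `output = 21` is not reached.
3. `except ZeroDivisionError` matches → output = 75.
Result: 75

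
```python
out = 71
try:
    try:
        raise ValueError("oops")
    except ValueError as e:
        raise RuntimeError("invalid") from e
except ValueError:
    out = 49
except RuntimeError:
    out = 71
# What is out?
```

Step-by-step execution trace:
1. Inner try raises ValueError; inner `except ValueError as e` catches it.
2. `raise RuntimeError(...) from e` raises RuntimeError (ValueError is attached as __cause__, but only RuntimeError is active).
3. Outer `except ValueError` does not match RuntimeError; skipped.
4. Outer `except RuntimeError` matches → out = 71.
Result: 71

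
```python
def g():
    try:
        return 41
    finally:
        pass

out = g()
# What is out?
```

Step-by-step execution trace:
1. `g()` enters try: `return 41` sets pending return value 41.
2. Before returning, `finally: pass` runs (no effect).
3. g() returns 41 → out = 41.
Result: 41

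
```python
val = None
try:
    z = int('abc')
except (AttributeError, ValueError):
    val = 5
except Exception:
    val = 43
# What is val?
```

Step-by-step execution trace:
1. `z = int('abc')` raises ValueError.
2. `except (AttributeError, ValueError)` matches (ValueError is in the tuple) → val = 5.
3. `except Exception` is not reached.
Result: 5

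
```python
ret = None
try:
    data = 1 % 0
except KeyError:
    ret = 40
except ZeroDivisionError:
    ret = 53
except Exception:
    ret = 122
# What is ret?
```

Step-by-step execution trace:
1. `data = 1 % 0` raises ZeroDivisionError.
2. `except KeyError` does not match ZeroDivisionError; skipped.
3. `except ZeroDivisionError` matches → ret = 53.
4. Remaining except clauses are skipped.
Result: 53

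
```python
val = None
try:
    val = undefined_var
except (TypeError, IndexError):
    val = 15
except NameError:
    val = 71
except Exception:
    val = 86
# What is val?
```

Step-by-step execution trace:
1. `val = undefined_var` raises NameError.
2. `except (TypeError, IndexError)` does not match NameError; skipped.
3. `except NameError` matches (exact type match) → val = 71.
4. `except Exception` is not reached.
Result: 71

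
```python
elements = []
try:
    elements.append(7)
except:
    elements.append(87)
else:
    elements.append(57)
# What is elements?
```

Step-by-step execution trace:
1. try: `elements.append(7)` → elements = [7]. No exception raised.
2. `except` is skipped.
3. `else` runs (try completed without exception): `elements.append(57)` → elements = [7, 57].
Result: [7, 57]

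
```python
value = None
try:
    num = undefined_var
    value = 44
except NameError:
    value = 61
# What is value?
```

Step-by-step execution trace:
1. `num = undefined_var` raises NameError.
2. `value = 44` is not reached.
3. `except NameError` matches → value = 61.
Result: 61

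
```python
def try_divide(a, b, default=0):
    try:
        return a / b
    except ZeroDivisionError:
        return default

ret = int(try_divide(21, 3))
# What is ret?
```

Step-by-step execution trace:
1. `try_divide(21, 3)` enters try: `return 21 / 3` → returns 7.0. No exception raised.
2. `except ZeroDivisionError` is skipped.
3. `int(7.0)` → 7 → ret = 7.
Result: 7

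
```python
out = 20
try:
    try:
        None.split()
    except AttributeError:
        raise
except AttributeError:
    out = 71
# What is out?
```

Step-by-step execution trace:
1. Inner try: `None.split()` raises AttributeError.
2. Inner `except AttributeError` matches; bare `raise` re-raises the same AttributeError.
3. Outer `except AttributeError` matches → out = 71.
Result: 71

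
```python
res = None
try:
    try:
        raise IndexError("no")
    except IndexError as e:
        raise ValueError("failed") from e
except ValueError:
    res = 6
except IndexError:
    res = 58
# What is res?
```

Step-by-step execution trace:
1. Inner try raises IndexError; inner `except IndexError as e` catches it.
2. `raise ValueError(...) from e` raises ValueError (IndexError is attached as __cause__, but only ValueError is active).
3. Outer `except ValueError` matches → res = 6.
4. `except IndexError` is not reached.
Result: 6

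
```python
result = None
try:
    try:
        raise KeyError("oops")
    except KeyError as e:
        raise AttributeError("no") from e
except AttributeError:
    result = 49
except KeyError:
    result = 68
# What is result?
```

Step-by-step execution trace:
1. Inner try raises KeyError; inner `except KeyError as e` catches it.
2. `raise AttributeError(...) from e` raises AttributeError (KeyError is attached as __cause__, but only AttributeError is active).
3. Outer `except AttributeError` matches → result = 49.
4. `except KeyError` is not reached.
Result: 49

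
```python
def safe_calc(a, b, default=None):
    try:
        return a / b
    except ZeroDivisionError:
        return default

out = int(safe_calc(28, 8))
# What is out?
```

Step-by-step execution trace:
1. `safe_calc(28, 8)` enters try: `return 28 / 8` → returns 3.5. No exception raised.
2. `except ZeroDivisionError` is skipped.
3. `int(3.5)` → 3 → out = 3.
Result: 3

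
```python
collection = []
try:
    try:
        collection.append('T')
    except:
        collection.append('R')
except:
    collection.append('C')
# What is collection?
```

Step-by-step execution trace:
1. Inner try: `collection.append('T')` → collection = ['T']. No exception raised.
2. Inner `except` is skipped.
3. Inner try completes normally; outer `except` is skipped.
Result: ['T']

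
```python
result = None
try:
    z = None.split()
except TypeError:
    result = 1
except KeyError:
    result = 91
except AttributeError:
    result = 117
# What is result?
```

Step-by-step execution trace:
1. `z = None.split()` raises AttributeError.
2. `except TypeError` does not match AttributeError; skipped.
3. `except KeyError` does not match AttributeError; skipped.
4. `except AttributeError` matches → result = 117.
Result: 117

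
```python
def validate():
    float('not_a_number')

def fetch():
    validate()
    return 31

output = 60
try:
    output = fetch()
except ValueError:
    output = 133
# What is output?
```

Step-by-step execution trace:
1. output starts at 60.
2. try: `fetch()` calls `validate()`.
3. `validate()` evaluates `float('not_a_number')`, which raises ValueError; it propagates through fetch (uncaught).
4. `return 31` in fetch is not reached; the assignment to output does not complete.
5. `except ValueError` matches → output = 133.
Result: 133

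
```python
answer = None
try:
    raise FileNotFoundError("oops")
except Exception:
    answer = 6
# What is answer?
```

Step-by-step execution trace:
1. `raise FileNotFoundError(...)` raises FileNotFoundError.
2. `except Exception` matches (FileNotFoundError is a subclass of Exception) → answer = 6.
Result: 6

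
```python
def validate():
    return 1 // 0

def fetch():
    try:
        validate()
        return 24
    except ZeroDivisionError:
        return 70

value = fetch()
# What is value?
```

Step-by-step execution trace:
1. `fetch()` calls `validate()`.
2. `validate()` evaluates `1 // 0`, which raises ZeroDivisionError; it propagates to the caller.
3. `return 24` is not reached.
4. `except ZeroDivisionError` in fetch matches → returns 70.
5. value = 70.
Result: 70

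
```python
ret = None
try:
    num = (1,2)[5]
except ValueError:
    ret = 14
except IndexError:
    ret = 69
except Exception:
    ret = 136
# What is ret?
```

Step-by-step execution trace:
1. `num = (1,2)[5]` raises IndexError.
2. `except ValueError` does not match IndexError; skipped.
3. `except IndexError` matches → ret = 69.
4. Remaining except clauses are skipped.
Result: 69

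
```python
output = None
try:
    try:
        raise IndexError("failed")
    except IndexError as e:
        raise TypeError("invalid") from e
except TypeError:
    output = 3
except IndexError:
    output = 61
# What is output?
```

Step-by-step execution trace:
1. Inner try raises IndexError; inner `except IndexError as e` catches it.
2. `raise TypeError(...) from e` raises TypeError (IndexError is attached as __cause__, but only TypeError is active).
3. Outer `except TypeError` matches → output = 3.
4. `except IndexError` is not reached.
Result: 3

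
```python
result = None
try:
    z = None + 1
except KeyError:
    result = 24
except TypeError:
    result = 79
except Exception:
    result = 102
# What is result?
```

Step-by-step execution trace:
1. `z = None + 1` raises TypeError.
2. `except KeyError` does not match TypeError; skipped.
3. `except TypeError` matches → result = 79.
4. Remaining except clauses are skipped.
Result: 79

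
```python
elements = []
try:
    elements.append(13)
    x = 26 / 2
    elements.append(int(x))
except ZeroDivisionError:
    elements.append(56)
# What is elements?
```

Step-by-step execution trace:
1. try: `elements.append(13)` → elements = [13].
2. `x = 26 / 2` → x = 13.0. No exception raised.
3. `elements.append(int(x))` → elements = [13, 13].
4. `except ZeroDivisionError` is skipped (no exception was raised).
Result: [13, 13]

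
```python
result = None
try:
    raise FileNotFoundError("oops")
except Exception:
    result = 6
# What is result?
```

Step-by-step execution trace:
1. `raise FileNotFoundError(...)` raises FileNotFoundError.
2. `except Exception` matches (FileNotFoundError is a subclass of Exception) → result = 6.
Result: 6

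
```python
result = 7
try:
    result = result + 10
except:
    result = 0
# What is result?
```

Step-by-step execution trace:
1. result starts at 7.
2. try: `result = result + 10` → result = 17. No exception raised.
3. `except` is skipped.
Result: 17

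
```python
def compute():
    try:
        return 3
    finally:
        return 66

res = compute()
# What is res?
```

Step-by-step execution trace:
1. `compute()` enters try: `return 3` sets pending return value 3.
2. Before returning, `finally: return 66` runs and overrides the pending return.
3. compute() returns 66 → res = 66.
Result: 66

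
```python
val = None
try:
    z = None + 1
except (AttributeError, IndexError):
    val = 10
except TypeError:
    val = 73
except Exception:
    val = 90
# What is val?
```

Step-by-step execution trace:
1. `z = None + 1` raises TypeError.
2. `except (AttributeError, IndexError)` does not match TypeError; skipped.
3. `except TypeError` matches (exact type match) → val = 73.
4. `except Exception` is not reached.
Result: 73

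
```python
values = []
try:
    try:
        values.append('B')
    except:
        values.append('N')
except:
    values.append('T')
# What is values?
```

Step-by-step execution trace:
1. Inner try: `values.append('B')` → values = ['B']. No exception raised.
2. Inner `except` is skipped.
3. Inner try completes normally; outer `except` is skipped.
Result: ['B']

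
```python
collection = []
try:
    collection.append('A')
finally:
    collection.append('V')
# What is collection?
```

Step-by-step execution trace:
1. try: `collection.append('A')` → collection = ['A'].
2. The try body completes without raising.
3. finally always runs: `collection.append('V')` → collection = ['A', 'V'].
Result: ['A', 'V']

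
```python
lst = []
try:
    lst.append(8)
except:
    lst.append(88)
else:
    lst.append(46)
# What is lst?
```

Step-by-step execution trace:
1. try: `lst.append(8)` → lst = [8]. No exception raised.
2. `except` is skipped.
3. `else` runs (try completed without exception): `lst.append(46)` → lst = [8, 46].
Result: [8, 46]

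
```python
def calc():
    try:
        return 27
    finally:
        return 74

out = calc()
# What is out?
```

Step-by-step execution trace:
1. `calc()` enters try: `return 27` sets pending return value 27.
2. Before returning, `finally: return 74` runs and overrides the pending return.
3. calc() returns 74 → out = 74.
Result: 74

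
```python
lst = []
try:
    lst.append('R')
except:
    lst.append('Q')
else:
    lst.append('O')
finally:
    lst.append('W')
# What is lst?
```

Step-by-step execution trace:
1. try: `lst.append('R')` → lst = ['R']. No exception raised.
2. `except` is skipped.
3. `else` runs: `lst.append('O')` → lst = ['R', 'O'].
4. `finally` always runs: `lst.append('W')` → lst = ['R', 'O', 'W'].
Result: ['R', 'O', 'W']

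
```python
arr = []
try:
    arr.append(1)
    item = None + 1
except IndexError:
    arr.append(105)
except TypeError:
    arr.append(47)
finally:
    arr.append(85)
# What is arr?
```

Step-by-step execution trace:
1. try: `arr.append(1)` → arr = [1].
2. `item = None + 1` raises TypeError.
3. `except IndexError` does not match TypeError; skipped.
4. `except TypeError` matches → `arr.append(47)` → arr = [1, 47].
5. finally always runs: `arr.append(85)` → arr = [1, 47, 85].
Result: [1, 47, 85]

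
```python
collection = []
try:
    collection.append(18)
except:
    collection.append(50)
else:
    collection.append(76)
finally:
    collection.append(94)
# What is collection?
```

Step-by-step execution trace:
1. try: `collection.append(18)` → collection = [18]. No exception raised.
2. `except` is skipped.
3. `else` runs: `collection.append(76)` → collection = [18, 76].
4. `finally` always runs: `collection.append(94)` → collection = [18, 76, 94].
Result: [18, 76, 94]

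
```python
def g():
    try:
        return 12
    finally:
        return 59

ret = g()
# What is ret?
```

Step-by-step execution trace:
1. `g()` enters try: `return 12` sets pending return value 12.
2. Before returning, `finally: return 59` runs and overrides the pending return.
3. g() returns 59 → ret = 59.
Result: 59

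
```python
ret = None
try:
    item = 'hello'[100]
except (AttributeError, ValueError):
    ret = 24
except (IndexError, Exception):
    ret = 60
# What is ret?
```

Step-by-step execution trace:
1. `item = 'hello'[100]` raises IndexError.
2. `except (AttributeError, ValueError)` does not match IndexError; skipped.
3. `except (IndexError, Exception)` matches (IndexError is in the tuple) → ret = 60.
Result: 60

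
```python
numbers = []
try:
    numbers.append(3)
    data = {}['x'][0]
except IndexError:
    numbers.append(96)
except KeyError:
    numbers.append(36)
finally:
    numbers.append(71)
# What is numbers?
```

Step-by-step execution trace:
1. try: `numbers.append(3)` → numbers = [3].
2. `data = {}['x'][0]` raises KeyError.
3. `except IndexError` does not match KeyError; skipped.
4. `except KeyError` matches → `numbers.append(36)` → numbers = [3, 36].
5. finally always runs: `numbers.append(71)` → numbers = [3, 36, 71].
Result: [3, 36, 71]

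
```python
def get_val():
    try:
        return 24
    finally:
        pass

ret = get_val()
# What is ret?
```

Step-by-step execution trace:
1. `get_val()` enters try: `return 24` sets pending return value 24.
2. Before returning, `finally: pass` runs (no effect).
3. get_val() returns 24 → ret = 24.
Result: 24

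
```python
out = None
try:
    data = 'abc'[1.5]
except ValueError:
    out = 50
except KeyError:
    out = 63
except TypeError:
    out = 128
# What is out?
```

Step-by-step execution trace:
1. `data = 'abc'[1.5]` raises TypeError.
2. `except ValueError` does not match TypeError; skipped.
3. `except KeyError` does not match TypeError; skipped.
4. `except TypeError` matches → out = 128.
Result: 128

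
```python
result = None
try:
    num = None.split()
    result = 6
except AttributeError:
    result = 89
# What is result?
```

Step-by-step execution trace:
1. `num = None.split()` raises AttributeError.
2. `result = 6` is not reached.
3. `except AttributeError` matches → result = 89.
Result: 89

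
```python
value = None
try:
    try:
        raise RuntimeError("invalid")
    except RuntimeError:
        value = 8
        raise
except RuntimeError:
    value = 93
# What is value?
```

Step-by-step execution trace:
1. Inner try: `raise RuntimeError("invalid")` raises RuntimeError.
2. Inner `except RuntimeError` matches → value = 8.
3. bare `raise` re-raises the same RuntimeError.
4. Outer `except RuntimeError` matches → value = 93.
Result: 93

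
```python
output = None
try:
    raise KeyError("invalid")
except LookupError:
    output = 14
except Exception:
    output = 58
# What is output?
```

Step-by-step execution trace:
1. `raise KeyError(...)` raises KeyError.
2. `except LookupError` matches (KeyError is a subclass of LookupError) → output = 14.
3. `except Exception` is not reached.
Result: 14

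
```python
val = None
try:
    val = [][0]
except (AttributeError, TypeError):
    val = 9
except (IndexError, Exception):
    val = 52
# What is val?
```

Step-by-step execution trace:
1. `val = [][0]` raises IndexError.
2. `except (AttributeError, TypeError)` does not match IndexError; skipped.
3. `except (IndexError, Exception)` matches (IndexError is in the tuple) → val = 52.
Result: 52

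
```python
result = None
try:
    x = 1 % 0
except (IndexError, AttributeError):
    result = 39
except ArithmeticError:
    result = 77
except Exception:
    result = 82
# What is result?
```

Step-by-step execution trace:
1. `x = 1 % 0` raises ZeroDivisionError.
2. `except (IndexError, AttributeError)` does not match ZeroDivisionError; skipped.
3. `except ArithmeticError` matches (ZeroDivisionError is a subclass of ArithmeticError) → result = 77.
4. `except Exception` is not reached.
Result: 77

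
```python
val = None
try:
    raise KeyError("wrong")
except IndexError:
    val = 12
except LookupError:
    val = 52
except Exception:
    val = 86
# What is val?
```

Step-by-step execution trace:
1. `raise KeyError(...)` raises KeyError.
2. `except IndexError` does not match (KeyError is not a subclass of IndexError); skipped.
3. `except LookupError` matches (KeyError is a subclass of LookupError) → val = 52.
4. `except Exception` is not reached.
Result: 52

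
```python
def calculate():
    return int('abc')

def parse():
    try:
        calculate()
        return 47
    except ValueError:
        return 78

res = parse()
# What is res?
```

Step-by-step execution trace:
1. `parse()` calls `calculate()`.
2. `calculate()` evaluates `int('abc')`, which raises ValueError; it propagates to the caller.
3. `return 47` is not reached.
4. `except ValueError` in parse matches → returns 78.
5. res = 78.
Result: 78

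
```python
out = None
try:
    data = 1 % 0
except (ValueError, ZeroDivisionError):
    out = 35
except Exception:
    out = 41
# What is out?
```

Step-by-step execution trace:
1. `data = 1 % 0` raises ZeroDivisionError.
2. `except (ValueError, ZeroDivisionError)` matches (ZeroDivisionError is in the tuple) → out = 35.
3. `except Exception` is not reached.
Result: 35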